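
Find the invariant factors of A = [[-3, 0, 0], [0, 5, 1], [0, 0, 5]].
The Jordan structure of A has elementary divisors (x + 3), (x - 5)^2. Arranging the block sizes at each eigenvalue in decreasing order and taking row products gives the invariant factors.

Invariant factors (smallest first, each dividing the next): (x - 5)^2(x + 3).

Check: the last factor (x - 5)^2(x + 3) is the minimal polynomial, and the product (x - 5)^2(x + 3) is the characteristic polynomial.

(x - 5)^2(x + 3)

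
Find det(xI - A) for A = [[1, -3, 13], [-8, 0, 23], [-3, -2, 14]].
xI - A = [[x - 1, 3, -13], [8, x, -23], [3, 2, x - 14]].

Expanding det(xI - A) along the first row:
det(xI - A) = + (x - 1)·det([[x, -23], [2, x - 14]]) - (3)·det([[8, -23], [3, x - 14]]) + (-13)·det([[8, x], [3, 2]]).

Evaluating gives χ_A(x) = x^3 - 15x^2 + 75x - 125 = (x - 5)^3.

χ_A(x) = (x - 5)^3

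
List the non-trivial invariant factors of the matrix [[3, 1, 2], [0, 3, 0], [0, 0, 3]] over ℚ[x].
The Jordan structure of A has elementary divisors (x - 3)^2, (x - 3). Arranging the block sizes at each eigenvalue in decreasing order and taking row products gives the invariant factors.

Invariant factors (smallest first, each dividing the next): x - 3, (x - 3)^2.

Check: the last factor (x - 3)^2 is the minimal polynomial, and the product (x - 3)^3 is the characteristic polynomial.

x - 3, (x - 3)^2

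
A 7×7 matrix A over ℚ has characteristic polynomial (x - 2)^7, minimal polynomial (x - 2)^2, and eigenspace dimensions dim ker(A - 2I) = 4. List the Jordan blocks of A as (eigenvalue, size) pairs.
λ = 2: algebraic multiplicity 7 (exponent in χ_A), largest block size 2 (exponent in m_A), 4 blocks (geometric multiplicity). These force block sizes [2, 2, 2, 1].

Jordan blocks: (2, 2), (2, 2), (2, 2), (2, 1)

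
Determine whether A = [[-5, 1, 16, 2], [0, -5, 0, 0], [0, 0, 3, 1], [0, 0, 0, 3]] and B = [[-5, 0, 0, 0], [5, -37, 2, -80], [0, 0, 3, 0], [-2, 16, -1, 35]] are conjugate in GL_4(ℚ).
Yes.

Two matrices over a field are similar if and only if they have the same invariant factors.

Both A and B have characteristic polynomial (x - 3)^2(x + 5)^2 and minimal polynomial (x - 3)^2(x + 5)^2. Computing further, both have invariant factors (x - 3)^2(x + 5)^2. Hence A and B are similar.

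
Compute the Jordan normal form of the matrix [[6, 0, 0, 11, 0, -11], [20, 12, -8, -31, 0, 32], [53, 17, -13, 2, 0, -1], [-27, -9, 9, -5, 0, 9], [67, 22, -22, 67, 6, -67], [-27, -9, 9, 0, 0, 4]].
The characteristic polynomial is det(xI - A) = (x - 6)^2(x - 4)^2(x + 5)^2, so the eigenvalues are -5 (algebraic multiplicity 2), 4 (algebraic multiplicity 2), 6 (algebraic multiplicity 2).

For λ = -5: rank(A + 5I) = 4. The eigenspace has dimension 6 - 4 = 2, so there are 2 Jordan blocks; the rank sequence gives block sizes [1, 1].

For λ = 4: rank(A - 4I) = 5, rank((A - 4I)^2) = 4. The eigenspace has dimension 6 - 5 = 1, so there is 1 Jordan block; the rank sequence gives block sizes [2].

For λ = 6: rank(A - 6I) = 5, rank((A - 6I)^2) = 4. The eigenspace has dimension 6 - 5 = 1, so there is 1 Jordan block; the rank sequence gives block sizes [2].

Assembling the blocks gives the Jordan form J above.

J = [[-5, 0, 0, 0, 0, 0], [0, -5, 0, 0, 0, 0], [0, 0, 4, 1, 0, 0], [0, 0, 0, 4, 0, 0], [0, 0, 0, 0, 6, 1], [0, 0, 0, 0, 0, 6]]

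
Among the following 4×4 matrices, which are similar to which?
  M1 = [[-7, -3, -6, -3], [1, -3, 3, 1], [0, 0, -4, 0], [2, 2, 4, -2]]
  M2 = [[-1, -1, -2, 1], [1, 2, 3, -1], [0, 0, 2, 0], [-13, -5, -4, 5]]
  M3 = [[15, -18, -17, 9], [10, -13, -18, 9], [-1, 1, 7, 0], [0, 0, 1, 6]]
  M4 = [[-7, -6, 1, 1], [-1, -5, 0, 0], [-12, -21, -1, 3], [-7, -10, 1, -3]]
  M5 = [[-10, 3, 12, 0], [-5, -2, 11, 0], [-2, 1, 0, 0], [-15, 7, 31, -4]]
3 classes: {M1, M4, M5}, {M2}, {M3}

Characteristic polynomials: χ_{M1} = (x + 4)^4, χ_{M2} = (x - 2)^4, χ_{M3} = (x - 6)^3(x + 3), χ_{M4} = (x + 4)^4, χ_{M5} = (x + 4)^4.

{M1, M4, M5}: invariant factors x + 4, (x + 4)^3.

{M2}: invariant factors x - 2, (x - 2)^3.

{M3}: invariant factors (x - 6)^3(x + 3).

Matrices are similar if and only if their invariant-factor lists agree; the partition into similarity classes is {M1, M4, M5}, {M2}, {M3}.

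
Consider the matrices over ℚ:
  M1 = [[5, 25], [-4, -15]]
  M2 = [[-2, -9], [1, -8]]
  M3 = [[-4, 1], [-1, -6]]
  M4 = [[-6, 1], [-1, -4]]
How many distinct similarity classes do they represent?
Characteristic polynomials: χ_{M1} = (x + 5)^2, χ_{M2} = (x + 5)^2, χ_{M3} = (x + 5)^2, χ_{M4} = (x + 5)^2.

{M1, M2, M3, M4}: invariant factors (x + 5)^2.

Matrices are similar if and only if their invariant-factor lists agree; the partition into similarity classes is {M1, M2, M3, M4}.

1 class: {M1, M2, M3, M4}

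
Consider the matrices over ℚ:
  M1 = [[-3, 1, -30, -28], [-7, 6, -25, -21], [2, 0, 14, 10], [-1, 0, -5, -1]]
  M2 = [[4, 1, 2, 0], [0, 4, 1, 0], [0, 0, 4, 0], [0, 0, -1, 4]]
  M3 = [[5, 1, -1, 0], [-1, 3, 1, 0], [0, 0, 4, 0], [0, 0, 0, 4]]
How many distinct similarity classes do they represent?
Characteristic polynomials: χ_{M1} = (x - 4)^4, χ_{M2} = (x - 4)^4, χ_{M3} = (x - 4)^4.

{M1, M2}: invariant factors x - 4, (x - 4)^3.

{M3}: invariant factors x - 4, x - 4, (x - 4)^2.

Matrices are similar if and only if their invariant-factor lists agree; the partition into similarity classes is {M1, M2}, {M3}.

2 classes: {M1, M2}, {M3}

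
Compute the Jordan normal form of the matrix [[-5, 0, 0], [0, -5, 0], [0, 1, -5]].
The characteristic polynomial is det(xI - A) = (x + 5)^3, so the eigenvalues are -5 (algebraic multiplicity 3).

For λ = -5: rank(A + 5I) = 1, rank((A + 5I)^2) = 0. The eigenspace has dimension 3 - 1 = 2, so there are 2 Jordan blocks; the rank sequence gives block sizes [2, 1].

Assembling the blocks gives the Jordan form J above.

J = [[-5, 1, 0], [0, -5, 0], [0, 0, -5]]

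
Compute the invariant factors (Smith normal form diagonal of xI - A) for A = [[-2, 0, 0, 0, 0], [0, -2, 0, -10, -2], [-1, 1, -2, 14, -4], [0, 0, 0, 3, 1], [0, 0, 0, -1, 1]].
The Jordan structure of A has elementary divisors (x + 2)^2, (x + 2), (x - 2)^2. Arranging the block sizes at each eigenvalue in decreasing order and taking row products gives the invariant factors.

Invariant factors (smallest first, each dividing the next): x + 2, (x - 2)^2(x + 2)^2.

Check: the last factor (x - 2)^2(x + 2)^2 is the minimal polynomial, and the product (x - 2)^2(x + 2)^3 is the characteristic polynomial.

x + 2, (x - 2)^2(x + 2)^2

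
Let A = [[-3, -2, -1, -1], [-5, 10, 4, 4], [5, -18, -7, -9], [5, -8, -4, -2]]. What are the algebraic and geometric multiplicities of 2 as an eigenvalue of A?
The characteristic polynomial is (x - 2)^2(x + 3)^2, so the factor x - 2 appears with exponent 2: the algebraic multiplicity is 2.

rank(A - 2I) = 2, so the eigenspace has dimension 4 - 2 = 2: the geometric multiplicity is 2.

algebraic multiplicity 2, geometric multiplicity 2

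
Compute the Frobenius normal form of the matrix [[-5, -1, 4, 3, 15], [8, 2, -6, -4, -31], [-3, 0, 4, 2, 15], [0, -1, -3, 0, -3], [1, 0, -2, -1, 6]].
The invariant factors of A (the non-unit diagonal entries of the Smith normal form of xI - A over ℚ[x]) are (x + 1)(x^2 - 4x + 5)^2, each dividing the next. The characteristic polynomial is their product, (x + 1)(x^2 - 4x + 5)^2.

The rational canonical form is the block-diagonal matrix of companion matrices C(f_i):
R = [[0, 0, 0, 0, -25], [1, 0, 0, 0, 15], [0, 1, 0, 0, 14], [0, 0, 1, 0, -18], [0, 0, 0, 1, 7]].

Note the characteristic polynomial does not split into linear factors over ℚ, so A has no Jordan form over ℚ; the rational canonical form exists over any field.

R = [[0, 0, 0, 0, -25], [1, 0, 0, 0, 15], [0, 1, 0, 0, 14], [0, 0, 1, 0, -18], [0, 0, 0, 1, 7]]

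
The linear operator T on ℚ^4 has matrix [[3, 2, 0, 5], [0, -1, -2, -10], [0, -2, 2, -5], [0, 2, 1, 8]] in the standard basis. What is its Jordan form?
The characteristic polynomial is det(xI - A) = (x - 3)^4, so the eigenvalues are 3 (algebraic multiplicity 4).

For λ = 3: rank(A - 3I) = 2, rank((A - 3I)^2) = 1, rank((A - 3I)^3) = 0. The eigenspace has dimension 4 - 2 = 2, so there are 2 Jordan blocks; the rank sequence gives block sizes [3, 1].

Assembling the blocks gives the Jordan form J above.

J = [[3, 1, 0, 0], [0, 3, 1, 0], [0, 0, 3, 0], [0, 0, 0, 3]]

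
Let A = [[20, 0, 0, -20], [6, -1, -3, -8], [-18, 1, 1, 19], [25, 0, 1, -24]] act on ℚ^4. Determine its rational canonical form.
The invariant factors of A (the non-unit diagonal entries of the Smith normal form of xI - A over ℚ[x]) are (x + 4)(x^3 + 3x + 5), each dividing the next. The characteristic polynomial is their product, (x + 4)(x^3 + 3x + 5).

The rational canonical form is the block-diagonal matrix of companion matrices C(f_i):
R = [[0, 0, 0, -20], [1, 0, 0, -17], [0, 1, 0, -3], [0, 0, 1, -4]].

Note the characteristic polynomial does not split into linear factors over ℚ, so A has no Jordan form over ℚ; the rational canonical form exists over any field.

R = [[0, 0, 0, -20], [1, 0, 0, -17], [0, 1, 0, -3], [0, 0, 1, -4]]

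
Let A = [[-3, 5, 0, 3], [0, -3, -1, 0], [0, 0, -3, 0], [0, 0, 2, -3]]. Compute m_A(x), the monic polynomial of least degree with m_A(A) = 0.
m_A(x) = (x + 3)^3

The characteristic polynomial factors as (x + 3)^4. The minimal polynomial is ∏(x - λ)^{k_λ} where k_λ is the size of the largest Jordan block at λ.

For λ = -3: rank(A + 3I) = 2, and the largest Jordan block has size 3 (the smallest k with rank((A + 3I)^k) = rank((A + 3I)^(k+1))).

So m_A(x) = (x + 3)^3.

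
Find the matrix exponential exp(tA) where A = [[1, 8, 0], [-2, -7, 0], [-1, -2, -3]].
e^{tA} = [[(4*t + 1)*e^{-3*t}, 8*t*e^{-3*t}, 0], [-2*t*e^{-3*t}, (1 - 4*t)*e^{-3*t}, 0], [-t*e^{-3*t}, -2*t*e^{-3*t}, e^{-3*t}]]

A has Jordan form J = [[-3, 1, 0], [0, -3, 0], [0, 0, -3]] with A = PJP^{-1}, so e^{tA} = P e^{tJ} P^{-1}.

For a Jordan block J_k(λ), e^{tJ_k(λ)} = e^{λt} · (I + tN + t^2 N^2/2! + ... + t^{k-1} N^{k-1}/(k-1)!) where N is the nilpotent superdiagonal part.

Assembling the blocks and conjugating back gives the entries of e^{tA} as shown above.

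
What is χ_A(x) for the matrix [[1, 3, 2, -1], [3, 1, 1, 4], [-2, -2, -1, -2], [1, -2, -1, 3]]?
χ_A(x) = (x - 1)^4

xI - A = [[x - 1, -3, -2, 1], [-3, x - 1, -1, -4], [2, 2, x + 1, 2], [-1, 2, 1, x - 3]].

Expanding det(xI - A) along the first row:
det(xI - A) = + (x - 1)·det([[x - 1, -1, -4], [2, x + 1, 2], [2, 1, x - 3]]) - (-3)·det([[-3, -1, -4], [2, x + 1, 2], [-1, 1, x - 3]]) + (-2)·det([[-3, x - 1, -4], [2, 2, 2], [-1, 2, x - 3]]) - (1)·det([[-3, x - 1, -1], [2, 2, x + 1], [-1, 2, 1]]).

Evaluating gives χ_A(x) = x^4 - 4x^3 + 6x^2 - 4x + 1 = (x - 1)^4.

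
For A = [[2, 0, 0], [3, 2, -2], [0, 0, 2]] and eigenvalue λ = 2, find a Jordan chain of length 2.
We seek v_1 ∈ ker((A - 2I)^2) \ ker(A - 2I), then set v_{i+1} = (A - 2I) v_i.

One such chain is v_1 = [[1, -1, 1]]^T, v_2 = [[0, 1, 0]]^T. Check: (A - 2I) v_2 = [[0, 0, 0]]^T = 0.

v_1 = [[1, -1, 1]]^T, v_2 = [[0, 1, 0]]^T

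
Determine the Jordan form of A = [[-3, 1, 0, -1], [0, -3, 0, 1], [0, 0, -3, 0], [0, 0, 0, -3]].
J = [[-3, 1, 0, 0], [0, -3, 1, 0], [0, 0, -3, 0], [0, 0, 0, -3]]

The characteristic polynomial is det(xI - A) = (x + 3)^4, so the eigenvalues are -3 (algebraic multiplicity 4).

For λ = -3: rank(A + 3I) = 2, rank((A + 3I)^2) = 1, rank((A + 3I)^3) = 0. The eigenspace has dimension 4 - 2 = 2, so there are 2 Jordan blocks; the rank sequence gives block sizes [3, 1].

Assembling the blocks gives the Jordan form J above.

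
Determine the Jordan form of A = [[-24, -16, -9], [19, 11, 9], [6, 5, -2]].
The characteristic polynomial is det(xI - A) = (x + 5)^3, so the eigenvalues are -5 (algebraic multiplicity 3).

For λ = -5: rank(A + 5I) = 2, rank((A + 5I)^2) = 1, rank((A + 5I)^3) = 0. The eigenspace has dimension 3 - 2 = 1, so there is 1 Jordan block; the rank sequence gives block sizes [3].

Assembling the blocks gives the Jordan form J above.

J = [[-5, 1, 0], [0, -5, 1], [0, 0, -5]]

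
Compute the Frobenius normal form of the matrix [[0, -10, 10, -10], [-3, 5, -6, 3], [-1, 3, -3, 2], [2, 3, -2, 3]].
R = [[0, 0, 0, -10], [1, 0, 0, 22], [0, 1, 0, -4], [0, 0, 1, 5]]

The invariant factors of A (the non-unit diagonal entries of the Smith normal form of xI - A over ℚ[x]) are (x - 5)(x^3 + 4x - 2), each dividing the next. The characteristic polynomial is their product, (x - 5)(x^3 + 4x - 2).

The rational canonical form is the block-diagonal matrix of companion matrices C(f_i):
R = [[0, 0, 0, -10], [1, 0, 0, 22], [0, 1, 0, -4], [0, 0, 1, 5]].

Note the characteristic polynomial does not split into linear factors over ℚ, so A has no Jordan form over ℚ; the rational canonical form exists over any field.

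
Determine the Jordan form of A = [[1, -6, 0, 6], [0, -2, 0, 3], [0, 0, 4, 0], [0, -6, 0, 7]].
J = [[1, 0, 0, 0], [0, 1, 0, 0], [0, 0, 4, 0], [0, 0, 0, 4]]

The characteristic polynomial is det(xI - A) = (x - 4)^2(x - 1)^2, so the eigenvalues are 1 (algebraic multiplicity 2), 4 (algebraic multiplicity 2).

For λ = 1: rank(A - I) = 2. The eigenspace has dimension 4 - 2 = 2, so there are 2 Jordan blocks; the rank sequence gives block sizes [1, 1].

For λ = 4: rank(A - 4I) = 2. The eigenspace has dimension 4 - 2 = 2, so there are 2 Jordan blocks; the rank sequence gives block sizes [1, 1].

Assembling the blocks gives the Jordan form J above.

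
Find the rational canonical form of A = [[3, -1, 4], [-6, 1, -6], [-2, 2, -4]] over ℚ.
R = [[0, 0, -4], [1, 0, -1], [0, 1, 0]]

The invariant factors of A (the non-unit diagonal entries of the Smith normal form of xI - A over ℚ[x]) are x^3 + x + 4, each dividing the next. The characteristic polynomial is their product, x^3 + x + 4.

The rational canonical form is the block-diagonal matrix of companion matrices C(f_i):
R = [[0, 0, -4], [1, 0, -1], [0, 1, 0]].

Note the characteristic polynomial does not split into linear factors over ℚ, so A has no Jordan form over ℚ; the rational canonical form exists over any field.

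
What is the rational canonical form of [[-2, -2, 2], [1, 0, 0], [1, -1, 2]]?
The invariant factors of A (the non-unit diagonal entries of the Smith normal form of xI - A over ℚ[x]) are x^3 - 4x - 2, each dividing the next. The characteristic polynomial is their product, x^3 - 4x - 2.

The rational canonical form is the block-diagonal matrix of companion matrices C(f_i):
R = [[0, 0, 2], [1, 0, 4], [0, 1, 0]].

Note the characteristic polynomial does not split into linear factors over ℚ, so A has no Jordan form over ℚ; the rational canonical form exists over any field.

R = [[0, 0, 2], [1, 0, 4], [0, 1, 0]]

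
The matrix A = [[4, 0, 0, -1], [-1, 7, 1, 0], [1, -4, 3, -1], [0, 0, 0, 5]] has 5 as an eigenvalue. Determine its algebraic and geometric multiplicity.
algebraic multiplicity 3, geometric multiplicity 2

The characteristic polynomial is (x - 5)^3(x - 4), so the factor x - 5 appears with exponent 3: the algebraic multiplicity is 3.

rank(A - 5I) = 2, so the eigenspace has dimension 4 - 2 = 2: the geometric multiplicity is 2.

Since 2 < 3, A is not diagonalizable.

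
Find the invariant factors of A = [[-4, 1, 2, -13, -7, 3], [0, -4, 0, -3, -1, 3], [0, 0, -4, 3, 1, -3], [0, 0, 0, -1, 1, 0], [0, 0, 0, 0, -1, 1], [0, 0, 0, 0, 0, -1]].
x + 4, (x + 1)^3(x + 4)^2

The Jordan structure of A has elementary divisors (x + 4)^2, (x + 4), (x + 1)^3. Arranging the block sizes at each eigenvalue in decreasing order and taking row products gives the invariant factors.

Invariant factors (smallest first, each dividing the next): x + 4, (x + 1)^3(x + 4)^2.

Check: the last factor (x + 1)^3(x + 4)^2 is the minimal polynomial, and the product (x + 1)^3(x + 4)^3 is the characteristic polynomial.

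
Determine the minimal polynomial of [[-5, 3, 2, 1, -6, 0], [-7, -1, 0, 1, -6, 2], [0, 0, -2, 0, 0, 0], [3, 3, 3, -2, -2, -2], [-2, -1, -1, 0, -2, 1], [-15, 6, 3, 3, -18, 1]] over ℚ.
m_A(x) = (x + 1)(x + 2)^3

The characteristic polynomial factors as (x + 1)(x + 2)^5. The minimal polynomial is ∏(x - λ)^{k_λ} where k_λ is the size of the largest Jordan block at λ.

For λ = -2: rank(A + 2I) = 3, and the largest Jordan block has size 3 (the smallest k with rank((A + 2I)^k) = rank((A + 2I)^(k+1))).
For λ = -1: rank(A + I) = 5, and the largest Jordan block has size 1 (the smallest k with rank((A + I)^k) = rank((A + I)^(k+1))).

So m_A(x) = (x + 1)(x + 2)^3.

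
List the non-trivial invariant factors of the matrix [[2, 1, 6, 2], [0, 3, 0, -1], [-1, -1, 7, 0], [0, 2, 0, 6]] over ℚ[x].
x - 5, (x - 5)(x - 4)^2

The Jordan structure of A has elementary divisors (x - 4)^2, (x - 5), (x - 5). Arranging the block sizes at each eigenvalue in decreasing order and taking row products gives the invariant factors.

Invariant factors (smallest first, each dividing the next): x - 5, (x - 5)(x - 4)^2.

Check: the last factor (x - 5)(x - 4)^2 is the minimal polynomial, and the product (x - 5)^2(x - 4)^2 is the characteristic polynomial.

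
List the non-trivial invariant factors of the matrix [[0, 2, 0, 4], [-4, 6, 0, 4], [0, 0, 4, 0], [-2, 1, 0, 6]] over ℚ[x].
The Jordan structure of A has elementary divisors (x - 4)^2, (x - 4), (x - 4). Arranging the block sizes at each eigenvalue in decreasing order and taking row products gives the invariant factors.

Invariant factors (smallest first, each dividing the next): x - 4, x - 4, (x - 4)^2.

Check: the last factor (x - 4)^2 is the minimal polynomial, and the product (x - 4)^4 is the characteristic polynomial.

x - 4, x - 4, (x - 4)^2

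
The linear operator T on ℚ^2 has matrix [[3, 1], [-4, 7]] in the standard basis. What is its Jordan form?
J = [[5, 1], [0, 5]]

The characteristic polynomial is det(xI - A) = (x - 5)^2, so the eigenvalues are 5 (algebraic multiplicity 2).

For λ = 5: rank(A - 5I) = 1, rank((A - 5I)^2) = 0. The eigenspace has dimension 2 - 1 = 1, so there is 1 Jordan block; the rank sequence gives block sizes [2].

Assembling the blocks gives the Jordan form J above.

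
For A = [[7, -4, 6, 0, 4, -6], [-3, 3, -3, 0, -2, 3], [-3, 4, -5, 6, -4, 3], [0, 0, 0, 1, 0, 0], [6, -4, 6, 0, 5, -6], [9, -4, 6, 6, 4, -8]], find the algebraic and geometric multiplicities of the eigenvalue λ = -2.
The characteristic polynomial is (x - 1)^5(x + 2), so the factor x + 2 appears with exponent 1: the algebraic multiplicity is 1.

rank(A + 2I) = 5, so the eigenspace has dimension 6 - 5 = 1: the geometric multiplicity is 1.

algebraic multiplicity 1, geometric multiplicity 1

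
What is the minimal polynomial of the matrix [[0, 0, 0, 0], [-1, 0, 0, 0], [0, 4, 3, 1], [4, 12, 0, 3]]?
The characteristic polynomial factors as x^2(x - 3)^2. The minimal polynomial is ∏(x - λ)^{k_λ} where k_λ is the size of the largest Jordan block at λ.

For λ = 0: rank(A) = 3, and the largest Jordan block has size 2 (the smallest k with rank(A^k) = rank(A^(k+1))).
For λ = 3: rank(A - 3I) = 3, and the largest Jordan block has size 2 (the smallest k with rank((A - 3I)^k) = rank((A - 3I)^(k+1))).

So m_A(x) = x^2(x - 3)^2.

m_A(x) = x^2(x - 3)^2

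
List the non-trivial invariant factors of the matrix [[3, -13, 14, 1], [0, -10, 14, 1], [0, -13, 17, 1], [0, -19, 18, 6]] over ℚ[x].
x - 3, (x - 5)^2(x - 3)

The Jordan structure of A has elementary divisors (x - 3), (x - 3), (x - 5)^2. Arranging the block sizes at each eigenvalue in decreasing order and taking row products gives the invariant factors.

Invariant factors (smallest first, each dividing the next): x - 3, (x - 5)^2(x - 3).

Check: the last factor (x - 5)^2(x - 3) is the minimal polynomial, and the product (x - 5)^2(x - 3)^2 is the characteristic polynomial.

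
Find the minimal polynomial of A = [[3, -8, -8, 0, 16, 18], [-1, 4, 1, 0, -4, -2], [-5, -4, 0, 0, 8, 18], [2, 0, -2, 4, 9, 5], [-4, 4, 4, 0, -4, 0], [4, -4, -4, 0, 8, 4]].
The characteristic polynomial factors as (x - 4)^3(x - 2)^2(x + 5). The minimal polynomial is ∏(x - λ)^{k_λ} where k_λ is the size of the largest Jordan block at λ.

For λ = -5: rank(A + 5I) = 5, and the largest Jordan block has size 1 (the smallest k with rank((A + 5I)^k) = rank((A + 5I)^(k+1))).
For λ = 2: rank(A - 2I) = 5, and the largest Jordan block has size 2 (the smallest k with rank((A - 2I)^k) = rank((A - 2I)^(k+1))).
For λ = 4: rank(A - 4I) = 4, and the largest Jordan block has size 2 (the smallest k with rank((A - 4I)^k) = rank((A - 4I)^(k+1))).

So m_A(x) = (x - 4)^2(x - 2)^2(x + 5).

m_A(x) = (x - 4)^2(x - 2)^2(x + 5)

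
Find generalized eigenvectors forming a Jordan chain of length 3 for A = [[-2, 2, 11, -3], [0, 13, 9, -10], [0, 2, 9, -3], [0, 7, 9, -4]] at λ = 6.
v_1 = [[1, 0, 1, 1]]^T, v_2 = [[0, -1, 0, -1]]^T, v_3 = [[1, 3, 1, 3]]^T

We seek v_1 ∈ ker((A - 6I)^3) \ ker((A - 6I)^2), then set v_{i+1} = (A - 6I) v_i.

One such chain is v_1 = [[1, 0, 1, 1]]^T, v_2 = [[0, -1, 0, -1]]^T, v_3 = [[1, 3, 1, 3]]^T. Check: (A - 6I) v_3 = [[0, 0, 0, 0]]^T = 0.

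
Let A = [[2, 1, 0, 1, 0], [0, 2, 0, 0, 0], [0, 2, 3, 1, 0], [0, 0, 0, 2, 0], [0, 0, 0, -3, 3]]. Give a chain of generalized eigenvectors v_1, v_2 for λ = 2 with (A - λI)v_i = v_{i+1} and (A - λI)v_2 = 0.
v_1 = [[-2, 1, -2, 0, 0]]^T, v_2 = [[1, 0, 0, 0, 0]]^T

We seek v_1 ∈ ker((A - 2I)^2) \ ker(A - 2I), then set v_{i+1} = (A - 2I) v_i.

One such chain is v_1 = [[-2, 1, -2, 0, 0]]^T, v_2 = [[1, 0, 0, 0, 0]]^T. Check: (A - 2I) v_2 = [[0, 0, 0, 0, 0]]^T = 0.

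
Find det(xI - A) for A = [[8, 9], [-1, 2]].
xI - A = [[x - 8, -9], [1, x - 2]].

Expanding det(xI - A) along the first row:
det(xI - A) = + (x - 8)·det([[x - 2]]) - (-9)·det([[1]]).

Evaluating gives χ_A(x) = x^2 - 10x + 25 = (x - 5)^2.

χ_A(x) = (x - 5)^2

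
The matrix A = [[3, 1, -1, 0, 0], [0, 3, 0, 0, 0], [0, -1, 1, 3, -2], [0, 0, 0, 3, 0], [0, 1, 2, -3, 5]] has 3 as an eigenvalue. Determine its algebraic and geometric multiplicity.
algebraic multiplicity 5, geometric multiplicity 3

The characteristic polynomial is (x - 3)^5, so the factor x - 3 appears with exponent 5: the algebraic multiplicity is 5.

rank(A - 3I) = 2, so the eigenspace has dimension 5 - 2 = 3: the geometric multiplicity is 3.

Since 3 < 5, A is not diagonalizable.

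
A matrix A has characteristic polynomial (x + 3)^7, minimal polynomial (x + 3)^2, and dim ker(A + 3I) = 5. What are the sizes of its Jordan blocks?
Jordan blocks: (-3, 2), (-3, 2), (-3, 1), (-3, 1), (-3, 1)

λ = -3: algebraic multiplicity 7 (exponent in χ_A), largest block size 2 (exponent in m_A), 5 blocks (geometric multiplicity). These force block sizes [2, 2, 1, 1, 1].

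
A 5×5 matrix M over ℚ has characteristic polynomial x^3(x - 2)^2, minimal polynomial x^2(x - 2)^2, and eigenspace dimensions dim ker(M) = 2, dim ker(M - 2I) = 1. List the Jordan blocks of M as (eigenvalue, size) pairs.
λ = 0: algebraic multiplicity 3 (exponent in χ_M), largest block size 2 (exponent in m_M), 2 blocks (geometric multiplicity). These force block sizes [2, 1].
λ = 2: algebraic multiplicity 2 (exponent in χ_M), largest block size 2 (exponent in m_M), 1 block (geometric multiplicity). This forces block sizes [2].

Jordan blocks: (0, 2), (0, 1), (2, 2)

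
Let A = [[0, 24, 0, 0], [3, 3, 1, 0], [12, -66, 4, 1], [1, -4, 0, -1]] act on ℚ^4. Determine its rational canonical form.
The invariant factors of A (the non-unit diagonal entries of the Smith normal form of xI - A over ℚ[x]) are (x - 6)(x^3 - x + 4), each dividing the next. The characteristic polynomial is their product, (x - 6)(x^3 - x + 4).

The rational canonical form is the block-diagonal matrix of companion matrices C(f_i):
R = [[0, 0, 0, 24], [1, 0, 0, -10], [0, 1, 0, 1], [0, 0, 1, 6]].

Note the characteristic polynomial does not split into linear factors over ℚ, so A has no Jordan form over ℚ; the rational canonical form exists over any field.

R = [[0, 0, 0, 24], [1, 0, 0, -10], [0, 1, 0, 1], [0, 0, 1, 6]]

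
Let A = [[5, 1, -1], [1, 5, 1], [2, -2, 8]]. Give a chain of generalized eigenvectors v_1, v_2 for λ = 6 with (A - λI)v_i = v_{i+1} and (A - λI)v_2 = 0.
v_1 = [[0, 1, 0]]^T, v_2 = [[1, -1, -2]]^T

We seek v_1 ∈ ker((A - 6I)^2) \ ker(A - 6I), then set v_{i+1} = (A - 6I) v_i.

One such chain is v_1 = [[0, 1, 0]]^T, v_2 = [[1, -1, -2]]^T. Check: (A - 6I) v_2 = [[0, 0, 0]]^T = 0.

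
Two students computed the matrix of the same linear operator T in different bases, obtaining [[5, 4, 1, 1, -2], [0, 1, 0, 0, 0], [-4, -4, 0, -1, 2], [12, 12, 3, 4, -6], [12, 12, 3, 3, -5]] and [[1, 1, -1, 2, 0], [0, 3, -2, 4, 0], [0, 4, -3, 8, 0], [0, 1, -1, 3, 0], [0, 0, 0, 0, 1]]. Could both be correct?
Yes.

Two matrices over a field are similar if and only if they have the same invariant factors.

Both A and B have characteristic polynomial (x - 1)^5 and minimal polynomial (x - 1)^2. Computing further, both have invariant factors x - 1, x - 1, x - 1, (x - 1)^2. Hence A and B are similar.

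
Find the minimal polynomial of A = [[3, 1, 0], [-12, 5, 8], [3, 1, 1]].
The characteristic polynomial factors as (x - 3)^3. The minimal polynomial is ∏(x - λ)^{k_λ} where k_λ is the size of the largest Jordan block at λ.

For λ = 3: rank(A - 3I) = 2, and the largest Jordan block has size 3 (the smallest k with rank((A - 3I)^k) = rank((A - 3I)^(k+1))).

So m_A(x) = (x - 3)^3.

m_A(x) = (x - 3)^3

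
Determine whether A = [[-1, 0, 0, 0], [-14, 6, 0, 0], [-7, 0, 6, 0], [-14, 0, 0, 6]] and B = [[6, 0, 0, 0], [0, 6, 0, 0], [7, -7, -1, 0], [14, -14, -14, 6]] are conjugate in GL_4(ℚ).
Yes.

Two matrices over a field are similar if and only if they have the same invariant factors.

Both A and B have characteristic polynomial (x - 6)^3(x + 1) and minimal polynomial (x - 6)(x + 1). Computing further, both have invariant factors x - 6, x - 6, (x - 6)(x + 1). Hence A and B are similar.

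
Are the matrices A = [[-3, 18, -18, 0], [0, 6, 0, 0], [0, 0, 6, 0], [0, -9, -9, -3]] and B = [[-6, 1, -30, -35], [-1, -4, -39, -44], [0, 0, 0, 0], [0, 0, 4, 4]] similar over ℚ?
No.

trace(A) = 6 but trace(B) = -6. The trace is a similarity invariant, so A and B are not similar.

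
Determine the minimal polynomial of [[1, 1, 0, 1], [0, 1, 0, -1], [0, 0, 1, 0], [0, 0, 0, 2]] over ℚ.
The characteristic polynomial factors as (x - 2)(x - 1)^3. The minimal polynomial is ∏(x - λ)^{k_λ} where k_λ is the size of the largest Jordan block at λ.

For λ = 1: rank(A - I) = 2, and the largest Jordan block has size 2 (the smallest k with rank((A - I)^k) = rank((A - I)^(k+1))).
For λ = 2: rank(A - 2I) = 3, and the largest Jordan block has size 1 (the smallest k with rank((A - 2I)^k) = rank((A - 2I)^(k+1))).

So m_A(x) = (x - 2)(x - 1)^2.

m_A(x) = (x - 2)(x - 1)^2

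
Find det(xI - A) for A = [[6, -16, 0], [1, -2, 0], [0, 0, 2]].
χ_A(x) = (x - 2)^3

xI - A = [[x - 6, 16, 0], [-1, x + 2, 0], [0, 0, x - 2]].

Expanding det(xI - A) along the first row:
det(xI - A) = + (x - 6)·det([[x + 2, 0], [0, x - 2]]) - (16)·det([[-1, 0], [0, x - 2]]) + (0)·det([[-1, x + 2], [0, 0]]).

Evaluating gives χ_A(x) = x^3 - 6x^2 + 12x - 8 = (x - 2)^3.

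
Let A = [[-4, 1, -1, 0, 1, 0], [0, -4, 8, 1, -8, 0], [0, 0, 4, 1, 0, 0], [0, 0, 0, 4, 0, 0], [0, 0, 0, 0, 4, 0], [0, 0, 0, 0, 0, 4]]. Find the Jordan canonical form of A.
The characteristic polynomial is det(xI - A) = (x - 4)^4(x + 4)^2, so the eigenvalues are -4 (algebraic multiplicity 2), 4 (algebraic multiplicity 4).

For λ = -4: rank(A + 4I) = 5, rank((A + 4I)^2) = 4. The eigenspace has dimension 6 - 5 = 1, so there is 1 Jordan block; the rank sequence gives block sizes [2].

For λ = 4: rank(A - 4I) = 3, rank((A - 4I)^2) = 2. The eigenspace has dimension 6 - 3 = 3, so there are 3 Jordan blocks; the rank sequence gives block sizes [2, 1, 1].

Assembling the blocks gives the Jordan form J above.

J = [[-4, 1, 0, 0, 0, 0], [0, -4, 0, 0, 0, 0], [0, 0, 4, 1, 0, 0], [0, 0, 0, 4, 0, 0], [0, 0, 0, 0, 4, 0], [0, 0, 0, 0, 0, 4]]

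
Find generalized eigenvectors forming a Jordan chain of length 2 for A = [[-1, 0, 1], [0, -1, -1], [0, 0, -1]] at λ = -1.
v_1 = [[-1, -2, 1]]^T, v_2 = [[1, -1, 0]]^T

We seek v_1 ∈ ker((A + I)^2) \ ker(A + I), then set v_{i+1} = (A + I) v_i.

One such chain is v_1 = [[-1, -2, 1]]^T, v_2 = [[1, -1, 0]]^T. Check: (A + I) v_2 = [[0, 0, 0]]^T = 0.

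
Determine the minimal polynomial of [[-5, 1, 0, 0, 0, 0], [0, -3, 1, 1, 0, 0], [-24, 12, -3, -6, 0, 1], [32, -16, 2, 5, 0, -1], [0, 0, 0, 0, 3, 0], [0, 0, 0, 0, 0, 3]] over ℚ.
m_A(x) = (x - 3)^2(x + 3)^3

The characteristic polynomial factors as (x - 3)^3(x + 3)^3. The minimal polynomial is ∏(x - λ)^{k_λ} where k_λ is the size of the largest Jordan block at λ.

For λ = -3: rank(A + 3I) = 5, and the largest Jordan block has size 3 (the smallest k with rank((A + 3I)^k) = rank((A + 3I)^(k+1))).
For λ = 3: rank(A - 3I) = 4, and the largest Jordan block has size 2 (the smallest k with rank((A - 3I)^k) = rank((A - 3I)^(k+1))).

So m_A(x) = (x - 3)^2(x + 3)^3.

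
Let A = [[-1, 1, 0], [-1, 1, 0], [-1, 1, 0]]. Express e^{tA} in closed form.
A has Jordan form J = [[0, 1, 0], [0, 0, 0], [0, 0, 0]] with A = PJP^{-1}, so e^{tA} = P e^{tJ} P^{-1}.

For a Jordan block J_k(λ), e^{tJ_k(λ)} = e^{λt} · (I + tN + t^2 N^2/2! + ... + t^{k-1} N^{k-1}/(k-1)!) where N is the nilpotent superdiagonal part.

Assembling the blocks and conjugating back gives the entries of e^{tA} as shown above.

e^{tA} = [[1 - t, t, 0], [-t, t + 1, 0], [-t, t, 1]]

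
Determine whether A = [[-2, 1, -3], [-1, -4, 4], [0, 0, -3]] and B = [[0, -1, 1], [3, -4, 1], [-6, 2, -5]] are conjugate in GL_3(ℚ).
Both have characteristic polynomial (x + 3)^3, but the minimal polynomial of A is (x + 3)^3 while the minimal polynomial of B is (x + 3)^2. The minimal polynomial is a similarity invariant, so A and B are not similar.

No.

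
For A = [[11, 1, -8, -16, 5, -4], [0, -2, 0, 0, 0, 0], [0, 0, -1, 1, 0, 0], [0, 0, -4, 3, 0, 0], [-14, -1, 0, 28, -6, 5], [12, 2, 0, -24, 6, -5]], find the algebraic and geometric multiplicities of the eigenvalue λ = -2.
The characteristic polynomial is (x - 1)^4(x + 2)^2, so the factor x + 2 appears with exponent 2: the algebraic multiplicity is 2.

rank(A + 2I) = 5, so the eigenspace has dimension 6 - 5 = 1: the geometric multiplicity is 1.

Since 1 < 2, A is not diagonalizable.

algebraic multiplicity 2, geometric multiplicity 1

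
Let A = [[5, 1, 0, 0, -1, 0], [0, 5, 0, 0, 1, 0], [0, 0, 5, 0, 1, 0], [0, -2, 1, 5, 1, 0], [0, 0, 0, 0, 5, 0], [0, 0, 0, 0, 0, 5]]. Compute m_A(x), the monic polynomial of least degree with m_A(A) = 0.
The characteristic polynomial factors as (x - 5)^6. The minimal polynomial is ∏(x - λ)^{k_λ} where k_λ is the size of the largest Jordan block at λ.

For λ = 5: rank(A - 5I) = 3, and the largest Jordan block has size 3 (the smallest k with rank((A - 5I)^k) = rank((A - 5I)^(k+1))).

So m_A(x) = (x - 5)^3.

m_A(x) = (x - 5)^3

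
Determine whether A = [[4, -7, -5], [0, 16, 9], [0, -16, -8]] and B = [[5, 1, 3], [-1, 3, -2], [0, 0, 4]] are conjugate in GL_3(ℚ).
Yes.

Two matrices over a field are similar if and only if they have the same invariant factors.

Both A and B have characteristic polynomial (x - 4)^3 and minimal polynomial (x - 4)^3. Computing further, both have invariant factors (x - 4)^3. Hence A and B are similar.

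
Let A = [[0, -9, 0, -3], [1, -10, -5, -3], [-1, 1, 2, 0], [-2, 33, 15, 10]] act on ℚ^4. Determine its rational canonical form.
The invariant factors of A (the non-unit diagonal entries of the Smith normal form of xI - A over ℚ[x]) are x^2 - x + 3, x^2 - x + 3, each dividing the next. The characteristic polynomial is their product, (x^2 - x + 3)^2.

The rational canonical form is the block-diagonal matrix of companion matrices C(f_i):
R = [[0, -3, 0, 0], [1, 1, 0, 0], [0, 0, 0, -3], [0, 0, 1, 1]].

Note the characteristic polynomial does not split into linear factors over ℚ, so A has no Jordan form over ℚ; the rational canonical form exists over any field.

R = [[0, -3, 0, 0], [1, 1, 0, 0], [0, 0, 0, -3], [0, 0, 1, 1]]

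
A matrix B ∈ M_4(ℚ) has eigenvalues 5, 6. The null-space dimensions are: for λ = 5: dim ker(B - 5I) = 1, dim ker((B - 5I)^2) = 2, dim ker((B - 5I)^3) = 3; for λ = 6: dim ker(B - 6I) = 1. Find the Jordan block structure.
Jordan blocks: (5, 3), (6, 1)

λ = 5: successive nullity increments [1, 1, 1] count blocks of size ≥ k; block sizes are [3].
λ = 6: successive nullity increments [1] count blocks of size ≥ k; block sizes are [1].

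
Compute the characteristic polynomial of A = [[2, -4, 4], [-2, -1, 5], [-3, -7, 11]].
χ_A(x) = (x - 4)^3

xI - A = [[x - 2, 4, -4], [2, x + 1, -5], [3, 7, x - 11]].

Expanding det(xI - A) along the first row:
det(xI - A) = + (x - 2)·det([[x + 1, -5], [7, x - 11]]) - (4)·det([[2, -5], [3, x - 11]]) + (-4)·det([[2, x + 1], [3, 7]]).

Evaluating gives χ_A(x) = x^3 - 12x^2 + 48x - 64 = (x - 4)^3.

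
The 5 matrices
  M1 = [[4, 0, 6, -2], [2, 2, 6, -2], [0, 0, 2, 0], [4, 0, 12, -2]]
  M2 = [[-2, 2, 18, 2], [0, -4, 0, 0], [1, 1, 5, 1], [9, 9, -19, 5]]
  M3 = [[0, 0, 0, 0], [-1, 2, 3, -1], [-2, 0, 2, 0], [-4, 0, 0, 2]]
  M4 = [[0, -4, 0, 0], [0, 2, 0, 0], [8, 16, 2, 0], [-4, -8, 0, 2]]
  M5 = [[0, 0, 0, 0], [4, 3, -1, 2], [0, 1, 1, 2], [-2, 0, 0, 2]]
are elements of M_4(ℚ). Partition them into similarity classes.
3 classes: {M1, M4}, {M2}, {M3, M5}

Characteristic polynomials: χ_{M1} = x(x - 2)^3, χ_{M2} = (x - 6)^2(x + 4)^2, χ_{M3} = x(x - 2)^3, χ_{M4} = x(x - 2)^3, χ_{M5} = x(x - 2)^3.

{M1, M4}: invariant factors x - 2, x - 2, x(x - 2).

{M2}: invariant factors x + 4, (x - 6)^2(x + 4).

{M3, M5}: invariant factors x - 2, x(x - 2)^2.

Matrices are similar if and only if their invariant-factor lists agree; the partition into similarity classes is {M1, M4}, {M2}, {M3, M5}.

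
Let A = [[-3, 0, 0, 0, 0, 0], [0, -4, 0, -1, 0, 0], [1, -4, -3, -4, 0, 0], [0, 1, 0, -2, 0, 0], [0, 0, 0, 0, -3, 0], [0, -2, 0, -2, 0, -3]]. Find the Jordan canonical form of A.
The characteristic polynomial is det(xI - A) = (x + 3)^6, so the eigenvalues are -3 (algebraic multiplicity 6).

For λ = -3: rank(A + 3I) = 2, rank((A + 3I)^2) = 0. The eigenspace has dimension 6 - 2 = 4, so there are 4 Jordan blocks; the rank sequence gives block sizes [2, 2, 1, 1].

Assembling the blocks gives the Jordan form J above.

J = [[-3, 1, 0, 0, 0, 0], [0, -3, 0, 0, 0, 0], [0, 0, -3, 1, 0, 0], [0, 0, 0, -3, 0, 0], [0, 0, 0, 0, -3, 0], [0, 0, 0, 0, 0, -3]]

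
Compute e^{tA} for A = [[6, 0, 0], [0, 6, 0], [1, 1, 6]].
A has Jordan form J = [[6, 1, 0], [0, 6, 0], [0, 0, 6]] with A = PJP^{-1}, so e^{tA} = P e^{tJ} P^{-1}.

For a Jordan block J_k(λ), e^{tJ_k(λ)} = e^{λt} · (I + tN + t^2 N^2/2! + ... + t^{k-1} N^{k-1}/(k-1)!) where N is the nilpotent superdiagonal part.

Assembling the blocks and conjugating back gives the entries of e^{tA} as shown above.

e^{tA} = [[e^{6*t}, 0, 0], [0, e^{6*t}, 0], [t*e^{6*t}, t*e^{6*t}, e^{6*t}]]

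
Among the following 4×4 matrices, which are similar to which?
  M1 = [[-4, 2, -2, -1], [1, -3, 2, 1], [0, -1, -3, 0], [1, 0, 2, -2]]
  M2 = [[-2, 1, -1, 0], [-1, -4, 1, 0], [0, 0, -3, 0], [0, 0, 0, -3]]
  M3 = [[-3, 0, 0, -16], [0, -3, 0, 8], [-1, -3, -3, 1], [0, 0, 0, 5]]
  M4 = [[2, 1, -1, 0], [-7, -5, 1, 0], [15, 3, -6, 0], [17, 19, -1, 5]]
Characteristic polynomials: χ_{M1} = (x + 3)^4, χ_{M2} = (x + 3)^4, χ_{M3} = (x - 5)(x + 3)^3, χ_{M4} = (x - 5)(x + 3)^3.

{M1}: invariant factors x + 3, (x + 3)^3.

{M2}: invariant factors x + 3, x + 3, (x + 3)^2.

{M3}: invariant factors x + 3, (x - 5)(x + 3)^2.

{M4}: invariant factors (x - 5)(x + 3)^3.

Matrices are similar if and only if their invariant-factor lists agree; the partition into similarity classes is {M1}, {M2}, {M3}, {M4}.

4 classes: {M1}, {M2}, {M3}, {M4}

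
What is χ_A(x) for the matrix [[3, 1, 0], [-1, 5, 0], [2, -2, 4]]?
xI - A = [[x - 3, -1, 0], [1, x - 5, 0], [-2, 2, x - 4]].

Expanding det(xI - A) along the first row:
det(xI - A) = + (x - 3)·det([[x - 5, 0], [2, x - 4]]) - (-1)·det([[1, 0], [-2, x - 4]]) + (0)·det([[1, x - 5], [-2, 2]]).

Evaluating gives χ_A(x) = x^3 - 12x^2 + 48x - 64 = (x - 4)^3.

χ_A(x) = (x - 4)^3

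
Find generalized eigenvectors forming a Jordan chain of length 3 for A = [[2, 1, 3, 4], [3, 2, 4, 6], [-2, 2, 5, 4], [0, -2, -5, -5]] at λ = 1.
v_1 = [[-2, -5, 1, 1]]^T, v_2 = [[0, -1, 2, -1]]^T, v_3 = [[1, 1, 2, -2]]^T

We seek v_1 ∈ ker((A - I)^3) \ ker((A - I)^2), then set v_{i+1} = (A - I) v_i.

One such chain is v_1 = [[-2, -5, 1, 1]]^T, v_2 = [[0, -1, 2, -1]]^T, v_3 = [[1, 1, 2, -2]]^T. Check: (A - I) v_3 = [[0, 0, 0, 0]]^T = 0.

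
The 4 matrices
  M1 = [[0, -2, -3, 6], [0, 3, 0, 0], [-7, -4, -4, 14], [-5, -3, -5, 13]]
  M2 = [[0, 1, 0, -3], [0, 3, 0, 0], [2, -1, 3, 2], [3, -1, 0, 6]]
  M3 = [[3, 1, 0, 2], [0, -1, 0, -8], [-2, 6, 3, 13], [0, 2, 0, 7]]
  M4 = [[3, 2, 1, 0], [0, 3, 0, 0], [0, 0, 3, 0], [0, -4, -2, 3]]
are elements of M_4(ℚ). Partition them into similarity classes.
2 classes: {M1, M2, M3}, {M4}

Characteristic polynomials: χ_{M1} = (x - 3)^4, χ_{M2} = (x - 3)^4, χ_{M3} = (x - 3)^4, χ_{M4} = (x - 3)^4.

{M1, M2, M3}: invariant factors (x - 3)^2, (x - 3)^2.

{M4}: invariant factors x - 3, x - 3, (x - 3)^2.

Matrices are similar if and only if their invariant-factor lists agree; the partition into similarity classes is {M1, M2, M3}, {M4}.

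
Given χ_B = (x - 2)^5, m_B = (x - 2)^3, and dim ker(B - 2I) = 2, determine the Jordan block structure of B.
λ = 2: algebraic multiplicity 5 (exponent in χ_B), largest block size 3 (exponent in m_B), 2 blocks (geometric multiplicity). These force block sizes [3, 2].

Jordan blocks: (2, 3), (2, 2)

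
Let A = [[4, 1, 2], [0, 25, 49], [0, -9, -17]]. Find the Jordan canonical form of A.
The characteristic polynomial is det(xI - A) = (x - 4)^3, so the eigenvalues are 4 (algebraic multiplicity 3).

For λ = 4: rank(A - 4I) = 2, rank((A - 4I)^2) = 1, rank((A - 4I)^3) = 0. The eigenspace has dimension 3 - 2 = 1, so there is 1 Jordan block; the rank sequence gives block sizes [3].

Assembling the blocks gives the Jordan form J above.

J = [[4, 1, 0], [0, 4, 1], [0, 0, 4]]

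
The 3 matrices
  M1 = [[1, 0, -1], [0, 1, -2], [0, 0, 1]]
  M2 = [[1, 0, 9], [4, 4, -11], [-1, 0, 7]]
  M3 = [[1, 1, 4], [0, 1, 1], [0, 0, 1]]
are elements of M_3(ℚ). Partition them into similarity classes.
Characteristic polynomials: χ_{M1} = (x - 1)^3, χ_{M2} = (x - 4)^3, χ_{M3} = (x - 1)^3.

{M1}: invariant factors x - 1, (x - 1)^2.

{M2}: invariant factors (x - 4)^3.

{M3}: invariant factors (x - 1)^3.

Matrices are similar if and only if their invariant-factor lists agree; the partition into similarity classes is {M1}, {M2}, {M3}.

3 classes: {M1}, {M2}, {M3}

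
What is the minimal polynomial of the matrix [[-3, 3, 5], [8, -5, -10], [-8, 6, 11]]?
m_A(x) = (x - 1)^2

The characteristic polynomial factors as (x - 1)^3. The minimal polynomial is ∏(x - λ)^{k_λ} where k_λ is the size of the largest Jordan block at λ.

For λ = 1: rank(A - I) = 1, and the largest Jordan block has size 2 (the smallest k with rank((A - I)^k) = rank((A - I)^(k+1))).

So m_A(x) = (x - 1)^2.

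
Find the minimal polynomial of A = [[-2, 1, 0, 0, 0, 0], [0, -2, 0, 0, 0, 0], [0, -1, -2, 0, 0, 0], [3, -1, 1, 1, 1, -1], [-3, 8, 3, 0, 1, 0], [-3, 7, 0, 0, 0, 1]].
m_A(x) = (x - 1)^2(x + 2)^2

The characteristic polynomial factors as (x - 1)^3(x + 2)^3. The minimal polynomial is ∏(x - λ)^{k_λ} where k_λ is the size of the largest Jordan block at λ.

For λ = -2: rank(A + 2I) = 4, and the largest Jordan block has size 2 (the smallest k with rank((A + 2I)^k) = rank((A + 2I)^(k+1))).
For λ = 1: rank(A - I) = 4, and the largest Jordan block has size 2 (the smallest k with rank((A - I)^k) = rank((A - I)^(k+1))).

So m_A(x) = (x - 1)^2(x + 2)^2.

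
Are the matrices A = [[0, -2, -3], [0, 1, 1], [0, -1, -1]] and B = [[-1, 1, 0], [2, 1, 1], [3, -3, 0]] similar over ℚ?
Two matrices over a field are similar if and only if they have the same invariant factors.

Both A and B have characteristic polynomial x^3 and minimal polynomial x^3. Computing further, both have invariant factors x^3. Hence A and B are similar.

Yes.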